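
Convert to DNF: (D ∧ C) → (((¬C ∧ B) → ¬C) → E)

(D ∧ C) → (((¬C ∧ B) → ¬C) → E)
≡ ¬(D ∧ C) ∨ (((¬C ∧ B) → ¬C) → E)   [eliminate →]
≡ ¬(D ∧ C) ∨ ¬((¬C ∧ B) → ¬C) ∨ E   [eliminate →]
≡ ¬(D ∧ C) ∨ ¬(¬(¬C ∧ B) ∨ ¬C) ∨ E   [eliminate →]
≡ ¬D ∨ ¬C ∨ ¬(¬(¬C ∧ B) ∨ ¬C) ∨ E   [De Morgan]
≡ ¬D ∨ ¬C ∨ (¬¬(¬C ∧ B) ∧ ¬¬C) ∨ E   [De Morgan]
≡ ¬D ∨ ¬C ∨ (¬C ∧ B ∧ ¬¬C) ∨ E   [double negation]
≡ ¬D ∨ ¬C ∨ (¬C ∧ B ∧ C) ∨ E   [double negation]
≡ ¬D ∨ ¬C ∨ E   [simplify]

¬D ∨ ¬C ∨ E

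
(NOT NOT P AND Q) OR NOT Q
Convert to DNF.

(NOT NOT P AND Q) OR NOT Q
≡ (P AND Q) OR NOT Q   [double negation]

(P AND Q) OR NOT Q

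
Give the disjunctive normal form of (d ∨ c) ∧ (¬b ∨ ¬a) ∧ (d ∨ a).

(d ∧ ¬b) ∨ (d ∧ ¬a) ∨ (c ∧ ¬b ∧ a)

(d ∨ c) ∧ (¬b ∨ ¬a) ∧ (d ∨ a)
≡ (d ∧ ¬b ∧ d) ∨ (d ∧ ¬b ∧ a) ∨ (d ∧ ¬a ∧ d) ∨ (d ∧ ¬a ∧ a) ∨ (c ∧ ¬b ∧ d) ∨ (c ∧ ¬b ∧ a) ∨ (c ∧ ¬a ∧ d) ∨ (c ∧ ¬a ∧ a)   [distribute ∧ over ∨]
≡ (d ∧ ¬b) ∨ (d ∧ ¬a) ∨ (c ∧ ¬b ∧ a)   [simplify]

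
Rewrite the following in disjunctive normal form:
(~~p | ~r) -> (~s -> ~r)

(~~p | ~r) -> (~s -> ~r)
≡ ~(~~p | ~r) | (~s -> ~r)
≡ ~(~~p | ~r) | ~~s | ~r
≡ (~~~p & ~~r) | ~~s | ~r
≡ (~p & ~~r) | ~~s | ~r
≡ (~p & r) | ~~s | ~r
≡ (~p & r) | s | ~r

(~p & r) | s | ~r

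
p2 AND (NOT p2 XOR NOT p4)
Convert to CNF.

p2 AND (NOT p2 OR NOT p4)

p2 AND (NOT p2 XOR NOT p4)
≡ p2 AND (NOT p2 OR NOT p4) AND NOT (NOT p2 AND NOT p4)
≡ p2 AND (NOT p2 OR NOT p4) AND (NOT NOT p2 OR NOT NOT p4)
≡ p2 AND (NOT p2 OR NOT p4) AND (p2 OR NOT NOT p4)
≡ p2 AND (NOT p2 OR NOT p4) AND (p2 OR p4)
≡ p2 AND (NOT p2 OR NOT p4)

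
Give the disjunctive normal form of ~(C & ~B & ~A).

~C | B | A

~(C & ~B & ~A)
≡ ~C | ~~B | ~~A   [De Morgan]
≡ ~C | B | ~~A   [double negation]
≡ ~C | B | A   [double negation]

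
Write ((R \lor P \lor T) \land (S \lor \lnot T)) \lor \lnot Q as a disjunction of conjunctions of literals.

(R \land S) \lor (R \land \lnot T) \lor (P \land S) \lor (P \land \lnot T) \lor (T \land S) \lor \lnot Q

((R \lor P \lor T) \land (S \lor \lnot T)) \lor \lnot Q
⇔ (R \land S) \lor (R \land \lnot T) \lor (P \land S) \lor (P \land \lnot T) \lor (T \land S) \lor (T \land \lnot T) \lor \lnot Q   [distribute \land over \lor]
⇔ (R \land S) \lor (R \land \lnot T) \lor (P \land S) \lor (P \land \lnot T) \lor (T \land S) \lor \lnot Q   [simplify]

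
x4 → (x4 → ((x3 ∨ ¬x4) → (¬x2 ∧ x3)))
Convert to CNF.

¬x4 ∨ ¬x3 ∨ ¬x2

x4 → (x4 → ((x3 ∨ ¬x4) → (¬x2 ∧ x3)))
≡ ¬x4 ∨ (x4 → ((x3 ∨ ¬x4) → (¬x2 ∧ x3)))   — eliminate →
≡ ¬x4 ∨ ¬x4 ∨ ((x3 ∨ ¬x4) → (¬x2 ∧ x3))   — eliminate →
≡ ¬x4 ∨ ¬x4 ∨ ¬(x3 ∨ ¬x4) ∨ (¬x2 ∧ x3)   — eliminate →
≡ ¬x4 ∨ ¬x4 ∨ (¬x3 ∧ ¬¬x4) ∨ (¬x2 ∧ x3)   — De Morgan
≡ ¬x4 ∨ ¬x4 ∨ (¬x3 ∧ x4) ∨ (¬x2 ∧ x3)   — double negation
≡ (¬x4 ∨ ¬x4 ∨ ¬x3 ∨ ¬x2) ∧ (¬x4 ∨ ¬x4 ∨ ¬x3 ∨ x3) ∧ (¬x4 ∨ ¬x4 ∨ x4 ∨ ¬x2) ∧ (¬x4 ∨ ¬x4 ∨ x4 ∨ x3)   — distribute ∨ over ∧
≡ ¬x4 ∨ ¬x3 ∨ ¬x2   — simplify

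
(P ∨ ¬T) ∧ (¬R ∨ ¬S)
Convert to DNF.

(P ∧ ¬R) ∨ (P ∧ ¬S) ∨ (¬T ∧ ¬R) ∨ (¬T ∧ ¬S)

(P ∨ ¬T) ∧ (¬R ∨ ¬S)
≡ (P ∧ ¬R) ∨ (P ∧ ¬S) ∨ (¬T ∧ ¬R) ∨ (¬T ∧ ¬S)   [distribute ∧ over ∨]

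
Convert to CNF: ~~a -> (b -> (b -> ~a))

~~a -> (b -> (b -> ~a))
≡ ~~~a | (b -> (b -> ~a))   [eliminate ->]
≡ ~~~a | ~b | (b -> ~a)   [eliminate ->]
≡ ~~~a | ~b | ~b | ~a   [eliminate ->]
≡ ~a | ~b | ~b | ~a   [double negation]
≡ ~a | ~b   [simplify]

~a | ~b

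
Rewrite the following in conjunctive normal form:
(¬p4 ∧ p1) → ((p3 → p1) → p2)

(¬p4 ∧ p1) → ((p3 → p1) → p2)
≡ ¬(¬p4 ∧ p1) ∨ ((p3 → p1) → p2)   — eliminate →
≡ ¬(¬p4 ∧ p1) ∨ ¬(p3 → p1) ∨ p2   — eliminate →
≡ ¬(¬p4 ∧ p1) ∨ ¬(¬p3 ∨ p1) ∨ p2   — eliminate →
≡ ¬¬p4 ∨ ¬p1 ∨ ¬(¬p3 ∨ p1) ∨ p2   — De Morgan
≡ p4 ∨ ¬p1 ∨ ¬(¬p3 ∨ p1) ∨ p2   — double negation
≡ p4 ∨ ¬p1 ∨ (¬¬p3 ∧ ¬p1) ∨ p2   — De Morgan
≡ p4 ∨ ¬p1 ∨ (p3 ∧ ¬p1) ∨ p2   — double negation
≡ (p4 ∨ ¬p1 ∨ p3 ∨ p2) ∧ (p4 ∨ ¬p1 ∨ ¬p1 ∨ p2)   — distribute ∨ over ∧
≡ p4 ∨ ¬p1 ∨ p2   — simplify

p4 ∨ ¬p1 ∨ p2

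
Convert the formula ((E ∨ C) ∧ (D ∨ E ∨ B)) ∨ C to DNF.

((E ∨ C) ∧ (D ∨ E ∨ B)) ∨ C
≡ (E ∧ D) ∨ (E ∧ E) ∨ (E ∧ B) ∨ (C ∧ D) ∨ (C ∧ E) ∨ (C ∧ B) ∨ C   [distribute ∧ over ∨]
≡ E ∨ C   [simplify]

E ∨ C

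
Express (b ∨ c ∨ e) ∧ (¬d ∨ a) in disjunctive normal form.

(b ∨ c ∨ e) ∧ (¬d ∨ a)
≡ (b ∧ ¬d) ∨ (b ∧ a) ∨ (c ∧ ¬d) ∨ (c ∧ a) ∨ (e ∧ ¬d) ∨ (e ∧ a)   [distribute ∧ over ∨]

(b ∧ ¬d) ∨ (b ∧ a) ∨ (c ∧ ¬d) ∨ (c ∧ a) ∨ (e ∧ ¬d) ∨ (e ∧ a)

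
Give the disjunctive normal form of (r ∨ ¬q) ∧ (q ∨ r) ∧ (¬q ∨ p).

(r ∧ ¬q) ∨ (r ∧ p)

(r ∨ ¬q) ∧ (q ∨ r) ∧ (¬q ∨ p)
≡ (r ∧ q ∧ ¬q) ∨ (r ∧ q ∧ p) ∨ (r ∧ r ∧ ¬q) ∨ (r ∧ r ∧ p) ∨ (¬q ∧ q ∧ ¬q) ∨ (¬q ∧ q ∧ p) ∨ (¬q ∧ r ∧ ¬q) ∨ (¬q ∧ r ∧ p)   (distribute ∧ over ∨)
≡ (r ∧ ¬q) ∨ (r ∧ p)   (simplify)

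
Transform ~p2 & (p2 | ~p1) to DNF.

~p2 & (p2 | ~p1)
≡ (~p2 & p2) | (~p2 & ~p1)   — distribute & over |
≡ ~p2 & ~p1   — simplify

~p2 & ~p1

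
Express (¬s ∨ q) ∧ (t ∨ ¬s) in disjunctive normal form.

(¬s ∨ q) ∧ (t ∨ ¬s)
⇔ (¬s ∧ t) ∨ (¬s ∧ ¬s) ∨ (q ∧ t) ∨ (q ∧ ¬s)
⇔ ¬s ∨ (q ∧ t)

¬s ∨ (q ∧ t)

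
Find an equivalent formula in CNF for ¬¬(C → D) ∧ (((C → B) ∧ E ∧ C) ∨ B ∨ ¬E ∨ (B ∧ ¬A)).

¬¬(C → D) ∧ (((C → B) ∧ E ∧ C) ∨ B ∨ ¬E ∨ (B ∧ ¬A))
≡ ¬¬(¬C ∨ D) ∧ (((C → B) ∧ E ∧ C) ∨ B ∨ ¬E ∨ (B ∧ ¬A))   (eliminate →)
≡ ¬¬(¬C ∨ D) ∧ (((¬C ∨ B) ∧ E ∧ C) ∨ B ∨ ¬E ∨ (B ∧ ¬A))   (eliminate →)
≡ (¬C ∨ D) ∧ (((¬C ∨ B) ∧ E ∧ C) ∨ B ∨ ¬E ∨ (B ∧ ¬A))   (double negation)
≡ (¬C ∨ D) ∧ (¬C ∨ B ∨ B ∨ ¬E ∨ B) ∧ (¬C ∨ B ∨ B ∨ ¬E ∨ ¬A) ∧ (E ∨ B ∨ ¬E ∨ B) ∧ (E ∨ B ∨ ¬E ∨ ¬A) ∧ (C ∨ B ∨ ¬E ∨ B) ∧ (C ∨ B ∨ ¬E ∨ ¬A)   (distribute ∨ over ∧)
≡ (¬C ∨ D) ∧ (¬C ∨ B ∨ ¬E) ∧ (C ∨ B ∨ ¬E)   (simplify)

(¬C ∨ D) ∧ (¬C ∨ B ∨ ¬E) ∧ (C ∨ B ∨ ¬E)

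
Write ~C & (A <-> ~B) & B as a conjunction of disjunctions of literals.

~C & (~A | ~B) & B

~C & (A <-> ~B) & B
⇔ ~C & (A -> ~B) & (~B -> A) & B   (eliminate <->)
⇔ ~C & (~A | ~B) & (~B -> A) & B   (eliminate ->)
⇔ ~C & (~A | ~B) & (~~B | A) & B   (eliminate ->)
⇔ ~C & (~A | ~B) & (B | A) & B   (double negation)
⇔ ~C & (~A | ~B) & B   (simplify)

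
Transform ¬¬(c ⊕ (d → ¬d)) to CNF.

(c ∨ ¬d) ∧ (¬c ∨ d)

¬¬(c ⊕ (d → ¬d))
⇔ ¬¬((c ∨ (d → ¬d)) ∧ ¬(c ∧ (d → ¬d)))   (expand ⊕)
⇔ ¬¬((c ∨ ¬d ∨ ¬d) ∧ ¬(c ∧ (d → ¬d)))   (eliminate →)
⇔ ¬¬((c ∨ ¬d ∨ ¬d) ∧ ¬(c ∧ (¬d ∨ ¬d)))   (eliminate →)
⇔ (c ∨ ¬d ∨ ¬d) ∧ ¬(c ∧ (¬d ∨ ¬d))   (double negation)
⇔ (c ∨ ¬d ∨ ¬d) ∧ (¬c ∨ ¬(¬d ∨ ¬d))   (De Morgan)
⇔ (c ∨ ¬d ∨ ¬d) ∧ (¬c ∨ (¬¬d ∧ ¬¬d))   (De Morgan)
⇔ (c ∨ ¬d ∨ ¬d) ∧ (¬c ∨ (d ∧ ¬¬d))   (double negation)
⇔ (c ∨ ¬d ∨ ¬d) ∧ (¬c ∨ (d ∧ d))   (double negation)
⇔ (c ∨ ¬d ∨ ¬d) ∧ (¬c ∨ d) ∧ (¬c ∨ d)   (distribute ∨ over ∧)
⇔ (c ∨ ¬d) ∧ (¬c ∨ d)   (simplify)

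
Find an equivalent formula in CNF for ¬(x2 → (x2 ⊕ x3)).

x2 ∧ (¬x2 ∨ x3)

¬(x2 → (x2 ⊕ x3))
≡ ¬(¬x2 ∨ (x2 ⊕ x3))   [eliminate →]
≡ ¬(¬x2 ∨ ((x2 ∨ x3) ∧ ¬(x2 ∧ x3)))   [expand ⊕]
≡ ¬¬x2 ∧ ¬((x2 ∨ x3) ∧ ¬(x2 ∧ x3))   [De Morgan]
≡ x2 ∧ ¬((x2 ∨ x3) ∧ ¬(x2 ∧ x3))   [double negation]
≡ x2 ∧ (¬(x2 ∨ x3) ∨ ¬¬(x2 ∧ x3))   [De Morgan]
≡ x2 ∧ ((¬x2 ∧ ¬x3) ∨ ¬¬(x2 ∧ x3))   [De Morgan]
≡ x2 ∧ ((¬x2 ∧ ¬x3) ∨ (x2 ∧ x3))   [double negation]
≡ x2 ∧ (¬x2 ∨ x2) ∧ (¬x2 ∨ x3) ∧ (¬x3 ∨ x2) ∧ (¬x3 ∨ x3)   [distribute ∨ over ∧]
≡ x2 ∧ (¬x2 ∨ x3)   [simplify]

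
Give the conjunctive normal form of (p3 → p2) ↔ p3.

(p3 → p2) ↔ p3
≡ ((p3 → p2) → p3) ∧ (p3 → (p3 → p2))   — eliminate ↔
≡ (¬(p3 → p2) ∨ p3) ∧ (p3 → (p3 → p2))   — eliminate →
≡ (¬(¬p3 ∨ p2) ∨ p3) ∧ (p3 → (p3 → p2))   — eliminate →
≡ (¬(¬p3 ∨ p2) ∨ p3) ∧ (¬p3 ∨ (p3 → p2))   — eliminate →
≡ (¬(¬p3 ∨ p2) ∨ p3) ∧ (¬p3 ∨ ¬p3 ∨ p2)   — eliminate →
≡ ((¬¬p3 ∧ ¬p2) ∨ p3) ∧ (¬p3 ∨ ¬p3 ∨ p2)   — De Morgan
≡ ((p3 ∧ ¬p2) ∨ p3) ∧ (¬p3 ∨ ¬p3 ∨ p2)   — double negation
≡ (p3 ∨ p3) ∧ (¬p2 ∨ p3) ∧ (¬p3 ∨ ¬p3 ∨ p2)   — distribute ∨ over ∧
≡ p3 ∧ (¬p3 ∨ p2)   — simplify

p3 ∧ (¬p3 ∨ p2)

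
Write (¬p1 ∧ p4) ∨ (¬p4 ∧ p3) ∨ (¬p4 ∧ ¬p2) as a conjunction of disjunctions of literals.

(¬p1 ∨ ¬p4) ∧ (¬p1 ∨ p3 ∨ ¬p2) ∧ (p4 ∨ p3 ∨ ¬p2)

(¬p1 ∧ p4) ∨ (¬p4 ∧ p3) ∨ (¬p4 ∧ ¬p2)
≡ (¬p1 ∨ ¬p4 ∨ ¬p4) ∧ (¬p1 ∨ ¬p4 ∨ ¬p2) ∧ (¬p1 ∨ p3 ∨ ¬p4) ∧ (¬p1 ∨ p3 ∨ ¬p2) ∧ (p4 ∨ ¬p4 ∨ ¬p4) ∧ (p4 ∨ ¬p4 ∨ ¬p2) ∧ (p4 ∨ p3 ∨ ¬p4) ∧ (p4 ∨ p3 ∨ ¬p2)   — distribute ∨ over ∧
≡ (¬p1 ∨ ¬p4) ∧ (¬p1 ∨ p3 ∨ ¬p2) ∧ (p4 ∨ p3 ∨ ¬p2)   — simplify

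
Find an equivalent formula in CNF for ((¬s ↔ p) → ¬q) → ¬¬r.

((¬s ↔ p) → ¬q) → ¬¬r
≡ ¬((¬s ↔ p) → ¬q) ∨ ¬¬r   [eliminate →]
≡ ¬(¬(¬s ↔ p) ∨ ¬q) ∨ ¬¬r   [eliminate →]
≡ ¬(¬((¬s → p) ∧ (p → ¬s)) ∨ ¬q) ∨ ¬¬r   [eliminate ↔]
≡ ¬(¬((¬¬s ∨ p) ∧ (p → ¬s)) ∨ ¬q) ∨ ¬¬r   [eliminate →]
≡ ¬(¬((¬¬s ∨ p) ∧ (¬p ∨ ¬s)) ∨ ¬q) ∨ ¬¬r   [eliminate →]
≡ (¬¬((¬¬s ∨ p) ∧ (¬p ∨ ¬s)) ∧ ¬¬q) ∨ ¬¬r   [De Morgan]
≡ ((¬¬s ∨ p) ∧ (¬p ∨ ¬s) ∧ ¬¬q) ∨ ¬¬r   [double negation]
≡ ((s ∨ p) ∧ (¬p ∨ ¬s) ∧ ¬¬q) ∨ ¬¬r   [double negation]
≡ ((s ∨ p) ∧ (¬p ∨ ¬s) ∧ q) ∨ ¬¬r   [double negation]
≡ ((s ∨ p) ∧ (¬p ∨ ¬s) ∧ q) ∨ r   [double negation]
≡ (s ∨ p ∨ r) ∧ (¬p ∨ ¬s ∨ r) ∧ (q ∨ r)   [distribute ∨ over ∧]

(s ∨ p ∨ r) ∧ (¬p ∨ ¬s ∨ r) ∧ (q ∨ r)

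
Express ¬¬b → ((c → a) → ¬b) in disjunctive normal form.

¬¬b → ((c → a) → ¬b)
≡ ¬¬¬b ∨ ((c → a) → ¬b)   [eliminate →]
≡ ¬¬¬b ∨ ¬(c → a) ∨ ¬b   [eliminate →]
≡ ¬¬¬b ∨ ¬(¬c ∨ a) ∨ ¬b   [eliminate →]
≡ ¬b ∨ ¬(¬c ∨ a) ∨ ¬b   [double negation]
≡ ¬b ∨ (¬¬c ∧ ¬a) ∨ ¬b   [De Morgan]
≡ ¬b ∨ (c ∧ ¬a) ∨ ¬b   [double negation]
≡ ¬b ∨ (c ∧ ¬a)   [simplify]

¬b ∨ (c ∧ ¬a)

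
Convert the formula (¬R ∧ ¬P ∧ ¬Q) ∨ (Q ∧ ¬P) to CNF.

(¬R ∧ ¬P ∧ ¬Q) ∨ (Q ∧ ¬P)
≡ (¬R ∨ Q) ∧ (¬R ∨ ¬P) ∧ (¬P ∨ Q) ∧ (¬P ∨ ¬P) ∧ (¬Q ∨ Q) ∧ (¬Q ∨ ¬P)   (distribute ∨ over ∧)
≡ (¬R ∨ Q) ∧ ¬P   (simplify)

(¬R ∨ Q) ∧ ¬P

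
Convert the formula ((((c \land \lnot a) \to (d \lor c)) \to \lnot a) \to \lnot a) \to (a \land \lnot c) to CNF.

((((c \land \lnot a) \to (d \lor c)) \to \lnot a) \to \lnot a) \to (a \land \lnot c)
⇔ \lnot ((((c \land \lnot a) \to (d \lor c)) \to \lnot a) \to \lnot a) \lor (a \land \lnot c)   — eliminate \to
⇔ \lnot (\lnot (((c \land \lnot a) \to (d \lor c)) \to \lnot a) \lor \lnot a) \lor (a \land \lnot c)   — eliminate \to
⇔ \lnot (\lnot (\lnot ((c \land \lnot a) \to (d \lor c)) \lor \lnot a) \lor \lnot a) \lor (a \land \lnot c)   — eliminate \to
⇔ \lnot (\lnot (\lnot (\lnot (c \land \lnot a) \lor d \lor c) \lor \lnot a) \lor \lnot a) \lor (a \land \lnot c)   — eliminate \to
⇔ (\lnot \lnot (\lnot (\lnot (c \land \lnot a) \lor d \lor c) \lor \lnot a) \land \lnot \lnot a) \lor (a \land \lnot c)   — De Morgan
⇔ ((\lnot (\lnot (c \land \lnot a) \lor d \lor c) \lor \lnot a) \land \lnot \lnot a) \lor (a \land \lnot c)   — double negation
⇔ (((\lnot \lnot (c \land \lnot a) \land \lnot d \land \lnot c) \lor \lnot a) \land \lnot \lnot a) \lor (a \land \lnot c)   — De Morgan
⇔ (((c \land \lnot a \land \lnot d \land \lnot c) \lor \lnot a) \land \lnot \lnot a) \lor (a \land \lnot c)   — double negation
⇔ (((c \land \lnot a \land \lnot d \land \lnot c) \lor \lnot a) \land a) \lor (a \land \lnot c)   — double negation
⇔ (c \lor \lnot a \lor a) \land (c \lor \lnot a \lor \lnot c) \land (\lnot a \lor \lnot a \lor a) \land (\lnot a \lor \lnot a \lor \lnot c) \land (\lnot d \lor \lnot a \lor a) \land (\lnot d \lor \lnot a \lor \lnot c) \land (\lnot c \lor \lnot a \lor a) \land (\lnot c \lor \lnot a \lor \lnot c) \land (a \lor a) \land (a \lor \lnot c)   — distribute \lor over \land
⇔ (\lnot a \lor \lnot c) \land a   — simplify

(\lnot a \lor \lnot c) \land a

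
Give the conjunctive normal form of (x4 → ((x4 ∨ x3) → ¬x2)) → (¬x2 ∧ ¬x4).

(x4 ∨ ¬x2) ∧ (x2 ∨ ¬x4)

(x4 → ((x4 ∨ x3) → ¬x2)) → (¬x2 ∧ ¬x4)
⇔ ¬(x4 → ((x4 ∨ x3) → ¬x2)) ∨ (¬x2 ∧ ¬x4)   [eliminate →]
⇔ ¬(¬x4 ∨ ((x4 ∨ x3) → ¬x2)) ∨ (¬x2 ∧ ¬x4)   [eliminate →]
⇔ ¬(¬x4 ∨ ¬(x4 ∨ x3) ∨ ¬x2) ∨ (¬x2 ∧ ¬x4)   [eliminate →]
⇔ (¬¬x4 ∧ ¬¬(x4 ∨ x3) ∧ ¬¬x2) ∨ (¬x2 ∧ ¬x4)   [De Morgan]
⇔ (x4 ∧ ¬¬(x4 ∨ x3) ∧ ¬¬x2) ∨ (¬x2 ∧ ¬x4)   [double negation]
⇔ (x4 ∧ (x4 ∨ x3) ∧ ¬¬x2) ∨ (¬x2 ∧ ¬x4)   [double negation]
⇔ (x4 ∧ (x4 ∨ x3) ∧ x2) ∨ (¬x2 ∧ ¬x4)   [double negation]
⇔ (x4 ∨ ¬x2) ∧ (x4 ∨ ¬x4) ∧ (x4 ∨ x3 ∨ ¬x2) ∧ (x4 ∨ x3 ∨ ¬x4) ∧ (x2 ∨ ¬x2) ∧ (x2 ∨ ¬x4)   [distribute ∨ over ∧]
⇔ (x4 ∨ ¬x2) ∧ (x2 ∨ ¬x4)   [simplify]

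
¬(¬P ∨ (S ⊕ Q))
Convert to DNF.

¬(¬P ∨ (S ⊕ Q))
⇔ ¬(¬P ∨ (S ∧ ¬Q) ∨ (¬S ∧ Q))   — expand ⊕
⇔ ¬¬P ∧ ¬(S ∧ ¬Q) ∧ ¬(¬S ∧ Q)   — De Morgan
⇔ P ∧ ¬(S ∧ ¬Q) ∧ ¬(¬S ∧ Q)   — double negation
⇔ P ∧ (¬S ∨ ¬¬Q) ∧ ¬(¬S ∧ Q)   — De Morgan
⇔ P ∧ (¬S ∨ Q) ∧ ¬(¬S ∧ Q)   — double negation
⇔ P ∧ (¬S ∨ Q) ∧ (¬¬S ∨ ¬Q)   — De Morgan
⇔ P ∧ (¬S ∨ Q) ∧ (S ∨ ¬Q)   — double negation
⇔ (P ∧ ¬S ∧ S) ∨ (P ∧ ¬S ∧ ¬Q) ∨ (P ∧ Q ∧ S) ∨ (P ∧ Q ∧ ¬Q)   — distribute ∧ over ∨
⇔ (P ∧ ¬S ∧ ¬Q) ∨ (P ∧ Q ∧ S)   — simplify

(P ∧ ¬S ∧ ¬Q) ∨ (P ∧ Q ∧ S)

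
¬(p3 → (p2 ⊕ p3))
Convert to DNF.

¬(p3 → (p2 ⊕ p3))
≡ ¬(¬p3 ∨ (p2 ⊕ p3))   [eliminate →]
≡ ¬(¬p3 ∨ (p2 ∧ ¬p3) ∨ (¬p2 ∧ p3))   [expand ⊕]
≡ ¬¬p3 ∧ ¬(p2 ∧ ¬p3) ∧ ¬(¬p2 ∧ p3)   [De Morgan]
≡ p3 ∧ ¬(p2 ∧ ¬p3) ∧ ¬(¬p2 ∧ p3)   [double negation]
≡ p3 ∧ (¬p2 ∨ ¬¬p3) ∧ ¬(¬p2 ∧ p3)   [De Morgan]
≡ p3 ∧ (¬p2 ∨ p3) ∧ ¬(¬p2 ∧ p3)   [double negation]
≡ p3 ∧ (¬p2 ∨ p3) ∧ (¬¬p2 ∨ ¬p3)   [De Morgan]
≡ p3 ∧ (¬p2 ∨ p3) ∧ (p2 ∨ ¬p3)   [double negation]
≡ (p3 ∧ ¬p2 ∧ p2) ∨ (p3 ∧ ¬p2 ∧ ¬p3) ∨ (p3 ∧ p3 ∧ p2) ∨ (p3 ∧ p3 ∧ ¬p3)   [distribute ∧ over ∨]
≡ p3 ∧ p2   [simplify]

p3 ∧ p2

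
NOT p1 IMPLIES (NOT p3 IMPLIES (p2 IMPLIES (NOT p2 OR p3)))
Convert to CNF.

NOT p1 IMPLIES (NOT p3 IMPLIES (p2 IMPLIES (NOT p2 OR p3)))
⇔ NOT NOT p1 OR (NOT p3 IMPLIES (p2 IMPLIES (NOT p2 OR p3)))   [eliminate IMPLIES]
⇔ NOT NOT p1 OR NOT NOT p3 OR (p2 IMPLIES (NOT p2 OR p3))   [eliminate IMPLIES]
⇔ NOT NOT p1 OR NOT NOT p3 OR NOT p2 OR NOT p2 OR p3   [eliminate IMPLIES]
⇔ p1 OR NOT NOT p3 OR NOT p2 OR NOT p2 OR p3   [double negation]
⇔ p1 OR p3 OR NOT p2 OR NOT p2 OR p3   [double negation]
⇔ p1 OR p3 OR NOT p2   [simplify]

p1 OR p3 OR NOT p2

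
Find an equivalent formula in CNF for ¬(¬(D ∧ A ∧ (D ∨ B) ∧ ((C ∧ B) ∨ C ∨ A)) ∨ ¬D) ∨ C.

¬(¬(D ∧ A ∧ (D ∨ B) ∧ ((C ∧ B) ∨ C ∨ A)) ∨ ¬D) ∨ C
= (¬¬(D ∧ A ∧ (D ∨ B) ∧ ((C ∧ B) ∨ C ∨ A)) ∧ ¬¬D) ∨ C
= (D ∧ A ∧ (D ∨ B) ∧ ((C ∧ B) ∨ C ∨ A) ∧ ¬¬D) ∨ C
= (D ∧ A ∧ (D ∨ B) ∧ ((C ∧ B) ∨ C ∨ A) ∧ D) ∨ C
= (D ∨ C) ∧ (A ∨ C) ∧ (D ∨ B ∨ C) ∧ (C ∨ C ∨ A ∨ C) ∧ (B ∨ C ∨ A ∨ C) ∧ (D ∨ C)
= (D ∨ C) ∧ (A ∨ C)

(D ∨ C) ∧ (A ∨ C)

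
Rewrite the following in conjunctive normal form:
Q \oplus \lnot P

Q \oplus \lnot P
≡ (Q \lor \lnot P) \land \lnot (Q \land \lnot P)
≡ (Q \lor \lnot P) \land (\lnot Q \lor \lnot \lnot P)
≡ (Q \lor \lnot P) \land (\lnot Q \lor P)

(Q \lor \lnot P) \land (\lnot Q \lor P)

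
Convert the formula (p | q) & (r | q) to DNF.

(p | q) & (r | q)
≡ (p & r) | (p & q) | (q & r) | (q & q)   [distribute & over |]
≡ (p & r) | q   [simplify]

(p & r) | q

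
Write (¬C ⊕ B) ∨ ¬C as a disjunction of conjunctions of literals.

(¬C ⊕ B) ∨ ¬C
≡ (¬C ∧ ¬B) ∨ (¬¬C ∧ B) ∨ ¬C
≡ (¬C ∧ ¬B) ∨ (C ∧ B) ∨ ¬C
≡ (C ∧ B) ∨ ¬C

(C ∧ B) ∨ ¬C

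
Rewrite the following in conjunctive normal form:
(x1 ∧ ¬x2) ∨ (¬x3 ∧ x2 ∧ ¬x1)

(x1 ∨ ¬x3) ∧ (x1 ∨ x2) ∧ (¬x2 ∨ ¬x3) ∧ (¬x2 ∨ ¬x1)

(x1 ∧ ¬x2) ∨ (¬x3 ∧ x2 ∧ ¬x1)
≡ (x1 ∨ ¬x3) ∧ (x1 ∨ x2) ∧ (x1 ∨ ¬x1) ∧ (¬x2 ∨ ¬x3) ∧ (¬x2 ∨ x2) ∧ (¬x2 ∨ ¬x1)   [distribute ∨ over ∧]
≡ (x1 ∨ ¬x3) ∧ (x1 ∨ x2) ∧ (¬x2 ∨ ¬x3) ∧ (¬x2 ∨ ¬x1)   [simplify]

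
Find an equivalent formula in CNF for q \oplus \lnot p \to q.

q \oplus \lnot p \to q
⇔ \lnot (q \oplus \lnot p) \lor q   [eliminate \to]
⇔ \lnot ((q \lor \lnot p) \land \lnot (q \land \lnot p)) \lor q   [expand \oplus]
⇔ \lnot (q \lor \lnot p) \lor \lnot \lnot (q \land \lnot p) \lor q   [De Morgan]
⇔ \lnot q \land \lnot \lnot p \lor \lnot \lnot (q \land \lnot p) \lor q   [De Morgan]
⇔ \lnot q \land p \lor \lnot \lnot (q \land \lnot p) \lor q   [double negation]
⇔ \lnot q \land p \lor q \land \lnot p \lor q   [double negation]
⇔ (\lnot q \lor q \lor q) \land (\lnot q \lor \lnot p \lor q) \land (p \lor q \lor q) \land (p \lor \lnot p \lor q)   [distribute \lor over \land]
⇔ p \lor q   [simplify]

p \lor q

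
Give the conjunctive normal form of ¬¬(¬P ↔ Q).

(P ∨ Q) ∧ (¬Q ∨ ¬P)

¬¬(¬P ↔ Q)
⇔ ¬¬((¬P → Q) ∧ (Q → ¬P))   [eliminate ↔]
⇔ ¬¬((¬¬P ∨ Q) ∧ (Q → ¬P))   [eliminate →]
⇔ ¬¬((¬¬P ∨ Q) ∧ (¬Q ∨ ¬P))   [eliminate →]
⇔ (¬¬P ∨ Q) ∧ (¬Q ∨ ¬P)   [double negation]
⇔ (P ∨ Q) ∧ (¬Q ∨ ¬P)   [double negation]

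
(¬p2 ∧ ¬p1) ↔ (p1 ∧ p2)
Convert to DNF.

(¬p2 ∧ ¬p1) ↔ (p1 ∧ p2)
⇔ ((¬p2 ∧ ¬p1) → (p1 ∧ p2)) ∧ ((p1 ∧ p2) → (¬p2 ∧ ¬p1))
⇔ (¬(¬p2 ∧ ¬p1) ∨ (p1 ∧ p2)) ∧ ((p1 ∧ p2) → (¬p2 ∧ ¬p1))
⇔ (¬(¬p2 ∧ ¬p1) ∨ (p1 ∧ p2)) ∧ (¬(p1 ∧ p2) ∨ (¬p2 ∧ ¬p1))
⇔ (¬¬p2 ∨ ¬¬p1 ∨ (p1 ∧ p2)) ∧ (¬(p1 ∧ p2) ∨ (¬p2 ∧ ¬p1))
⇔ (p2 ∨ ¬¬p1 ∨ (p1 ∧ p2)) ∧ (¬(p1 ∧ p2) ∨ (¬p2 ∧ ¬p1))
⇔ (p2 ∨ p1 ∨ (p1 ∧ p2)) ∧ (¬(p1 ∧ p2) ∨ (¬p2 ∧ ¬p1))
⇔ (p2 ∨ p1 ∨ (p1 ∧ p2)) ∧ (¬p1 ∨ ¬p2 ∨ (¬p2 ∧ ¬p1))
⇔ (p2 ∧ ¬p1) ∨ (p2 ∧ ¬p2) ∨ (p2 ∧ ¬p2 ∧ ¬p1) ∨ (p1 ∧ ¬p1) ∨ (p1 ∧ ¬p2) ∨ (p1 ∧ ¬p2 ∧ ¬p1) ∨ (p1 ∧ p2 ∧ ¬p1) ∨ (p1 ∧ p2 ∧ ¬p2) ∨ (p1 ∧ p2 ∧ ¬p2 ∧ ¬p1)
⇔ (p2 ∧ ¬p1) ∨ (p1 ∧ ¬p2)

(p2 ∧ ¬p1) ∨ (p1 ∧ ¬p2)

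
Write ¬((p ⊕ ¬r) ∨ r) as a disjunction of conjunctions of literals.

¬r ∧ p

¬((p ⊕ ¬r) ∨ r)
= ¬((p ∧ ¬¬r) ∨ (¬p ∧ ¬r) ∨ r)   [expand ⊕]
= ¬(p ∧ ¬¬r) ∧ ¬(¬p ∧ ¬r) ∧ ¬r   [De Morgan]
= (¬p ∨ ¬¬¬r) ∧ ¬(¬p ∧ ¬r) ∧ ¬r   [De Morgan]
= (¬p ∨ ¬r) ∧ ¬(¬p ∧ ¬r) ∧ ¬r   [double negation]
= (¬p ∨ ¬r) ∧ (¬¬p ∨ ¬¬r) ∧ ¬r   [De Morgan]
= (¬p ∨ ¬r) ∧ (p ∨ ¬¬r) ∧ ¬r   [double negation]
= (¬p ∨ ¬r) ∧ (p ∨ r) ∧ ¬r   [double negation]
= (¬p ∧ p ∧ ¬r) ∨ (¬p ∧ r ∧ ¬r) ∨ (¬r ∧ p ∧ ¬r) ∨ (¬r ∧ r ∧ ¬r)   [distribute ∧ over ∨]
= ¬r ∧ p   [simplify]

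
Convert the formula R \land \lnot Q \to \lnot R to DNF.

R \land \lnot Q \to \lnot R
= \lnot (R \land \lnot Q) \lor \lnot R
= \lnot R \lor \lnot \lnot Q \lor \lnot R
= \lnot R \lor Q \lor \lnot R
= \lnot R \lor Q

\lnot R \lor Q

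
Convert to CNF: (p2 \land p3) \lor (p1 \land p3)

(p2 \lor p1) \land p3

(p2 \land p3) \lor (p1 \land p3)
= (p2 \lor p1) \land (p2 \lor p3) \land (p3 \lor p1) \land (p3 \lor p3)   [distribute \lor over \land]
= (p2 \lor p1) \land p3   [simplify]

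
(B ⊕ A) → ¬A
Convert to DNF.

(A ∧ B) ∨ ¬A

(B ⊕ A) → ¬A
= ¬(B ⊕ A) ∨ ¬A   [eliminate →]
= ¬((B ∧ ¬A) ∨ (¬B ∧ A)) ∨ ¬A   [expand ⊕]
= (¬(B ∧ ¬A) ∧ ¬(¬B ∧ A)) ∨ ¬A   [De Morgan]
= ((¬B ∨ ¬¬A) ∧ ¬(¬B ∧ A)) ∨ ¬A   [De Morgan]
= ((¬B ∨ A) ∧ ¬(¬B ∧ A)) ∨ ¬A   [double negation]
= ((¬B ∨ A) ∧ (¬¬B ∨ ¬A)) ∨ ¬A   [De Morgan]
= ((¬B ∨ A) ∧ (B ∨ ¬A)) ∨ ¬A   [double negation]
= (¬B ∧ B) ∨ (¬B ∧ ¬A) ∨ (A ∧ B) ∨ (A ∧ ¬A) ∨ ¬A   [distribute ∧ over ∨]
= (A ∧ B) ∨ ¬A   [simplify]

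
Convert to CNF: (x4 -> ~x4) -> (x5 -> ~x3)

(x4 -> ~x4) -> (x5 -> ~x3)
≡ ~(x4 -> ~x4) | (x5 -> ~x3)
≡ ~(~x4 | ~x4) | (x5 -> ~x3)
≡ ~(~x4 | ~x4) | ~x5 | ~x3
≡ (~~x4 & ~~x4) | ~x5 | ~x3
≡ (x4 & ~~x4) | ~x5 | ~x3
≡ (x4 & x4) | ~x5 | ~x3
≡ (x4 | ~x5 | ~x3) & (x4 | ~x5 | ~x3)
≡ x4 | ~x5 | ~x3

x4 | ~x5 | ~x3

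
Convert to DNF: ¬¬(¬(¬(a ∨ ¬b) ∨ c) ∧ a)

¬¬(¬(¬(a ∨ ¬b) ∨ c) ∧ a)
= ¬(¬(a ∨ ¬b) ∨ c) ∧ a   [double negation]
= ¬¬(a ∨ ¬b) ∧ ¬c ∧ a   [De Morgan]
= (a ∨ ¬b) ∧ ¬c ∧ a   [double negation]
= (a ∧ ¬c ∧ a) ∨ (¬b ∧ ¬c ∧ a)   [distribute ∧ over ∨]
= a ∧ ¬c   [simplify]

a ∧ ¬c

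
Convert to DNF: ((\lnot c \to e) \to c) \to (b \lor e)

((\lnot c \to e) \to c) \to (b \lor e)
≡ \lnot ((\lnot c \to e) \to c) \lor b \lor e   [eliminate \to]
≡ \lnot (\lnot (\lnot c \to e) \lor c) \lor b \lor e   [eliminate \to]
≡ \lnot (\lnot (\lnot \lnot c \lor e) \lor c) \lor b \lor e   [eliminate \to]
≡ (\lnot \lnot (\lnot \lnot c \lor e) \land \lnot c) \lor b \lor e   [De Morgan]
≡ ((\lnot \lnot c \lor e) \land \lnot c) \lor b \lor e   [double negation]
≡ ((c \lor e) \land \lnot c) \lor b \lor e   [double negation]
≡ (c \land \lnot c) \lor (e \land \lnot c) \lor b \lor e   [distribute \land over \lor]
≡ b \lor e   [simplify]

b \lor e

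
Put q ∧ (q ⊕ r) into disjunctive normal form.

q ∧ ¬r

q ∧ (q ⊕ r)
≡ q ∧ (q ∧ ¬r ∨ ¬q ∧ r)   [expand ⊕]
≡ q ∧ q ∧ ¬r ∨ q ∧ ¬q ∧ r   [distribute ∧ over ∨]
≡ q ∧ ¬r   [simplify]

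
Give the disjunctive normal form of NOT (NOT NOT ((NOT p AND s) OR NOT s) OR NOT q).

p AND s AND q

NOT (NOT NOT ((NOT p AND s) OR NOT s) OR NOT q)
≡ NOT NOT NOT ((NOT p AND s) OR NOT s) AND NOT NOT q
≡ NOT ((NOT p AND s) OR NOT s) AND NOT NOT q
≡ NOT (NOT p AND s) AND NOT NOT s AND NOT NOT q
≡ (NOT NOT p OR NOT s) AND NOT NOT s AND NOT NOT q
≡ (p OR NOT s) AND NOT NOT s AND NOT NOT q
≡ (p OR NOT s) AND s AND NOT NOT q
≡ (p OR NOT s) AND s AND q
≡ (p AND s AND q) OR (NOT s AND s AND q)
≡ p AND s AND q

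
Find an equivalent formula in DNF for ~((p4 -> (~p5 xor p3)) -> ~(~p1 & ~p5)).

~((p4 -> (~p5 xor p3)) -> ~(~p1 & ~p5))
≡ ~(~(p4 -> (~p5 xor p3)) | ~(~p1 & ~p5))   [eliminate ->]
≡ ~(~(~p4 | (~p5 xor p3)) | ~(~p1 & ~p5))   [eliminate ->]
≡ ~(~(~p4 | (~p5 & ~p3) | (~~p5 & p3)) | ~(~p1 & ~p5))   [expand xor]
≡ ~~(~p4 | (~p5 & ~p3) | (~~p5 & p3)) & ~~(~p1 & ~p5)   [De Morgan]
≡ (~p4 | (~p5 & ~p3) | (~~p5 & p3)) & ~~(~p1 & ~p5)   [double negation]
≡ (~p4 | (~p5 & ~p3) | (p5 & p3)) & ~~(~p1 & ~p5)   [double negation]
≡ (~p4 | (~p5 & ~p3) | (p5 & p3)) & ~p1 & ~p5   [double negation]
≡ (~p4 & ~p1 & ~p5) | (~p5 & ~p3 & ~p1 & ~p5) | (p5 & p3 & ~p1 & ~p5)   [distribute & over |]
≡ (~p4 & ~p1 & ~p5) | (~p5 & ~p3 & ~p1)   [simplify]

(~p4 & ~p1 & ~p5) | (~p5 & ~p3 & ~p1)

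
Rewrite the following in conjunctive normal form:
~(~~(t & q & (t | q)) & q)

~(~~(t & q & (t | q)) & q)
= ~~~(t & q & (t | q)) | ~q   [De Morgan]
= ~(t & q & (t | q)) | ~q   [double negation]
= ~t | ~q | ~(t | q) | ~q   [De Morgan]
= ~t | ~q | (~t & ~q) | ~q   [De Morgan]
= (~t | ~q | ~t | ~q) & (~t | ~q | ~q | ~q)   [distribute | over &]
= ~t | ~q   [simplify]

~t | ~q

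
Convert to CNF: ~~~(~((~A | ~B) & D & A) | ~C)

~~~(~((~A | ~B) & D & A) | ~C)
= ~(~((~A | ~B) & D & A) | ~C)   [double negation]
= ~~((~A | ~B) & D & A) & ~~C   [De Morgan]
= (~A | ~B) & D & A & ~~C   [double negation]
= (~A | ~B) & D & A & C   [double negation]

(~A | ~B) & D & A & C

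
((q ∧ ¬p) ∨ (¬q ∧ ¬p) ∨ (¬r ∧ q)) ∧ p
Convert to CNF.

(q ∨ ¬p) ∧ (¬p ∨ ¬r) ∧ p

((q ∧ ¬p) ∨ (¬q ∧ ¬p) ∨ (¬r ∧ q)) ∧ p
⇔ (q ∨ ¬q ∨ ¬r) ∧ (q ∨ ¬q ∨ q) ∧ (q ∨ ¬p ∨ ¬r) ∧ (q ∨ ¬p ∨ q) ∧ (¬p ∨ ¬q ∨ ¬r) ∧ (¬p ∨ ¬q ∨ q) ∧ (¬p ∨ ¬p ∨ ¬r) ∧ (¬p ∨ ¬p ∨ q) ∧ p   (distribute ∨ over ∧)
⇔ (q ∨ ¬p) ∧ (¬p ∨ ¬r) ∧ p   (simplify)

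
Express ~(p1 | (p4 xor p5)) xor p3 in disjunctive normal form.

~(p1 | (p4 xor p5)) xor p3
≡ (~(p1 | (p4 xor p5)) & ~p3) | (~~(p1 | (p4 xor p5)) & p3)   [expand xor]
≡ (~(p1 | (p4 & ~p5) | (~p4 & p5)) & ~p3) | (~~(p1 | (p4 xor p5)) & p3)   [expand xor]
≡ (~(p1 | (p4 & ~p5) | (~p4 & p5)) & ~p3) | (~~(p1 | (p4 & ~p5) | (~p4 & p5)) & p3)   [expand xor]
≡ (~p1 & ~(p4 & ~p5) & ~(~p4 & p5) & ~p3) | (~~(p1 | (p4 & ~p5) | (~p4 & p5)) & p3)   [De Morgan]
≡ (~p1 & (~p4 | ~~p5) & ~(~p4 & p5) & ~p3) | (~~(p1 | (p4 & ~p5) | (~p4 & p5)) & p3)   [De Morgan]
≡ (~p1 & (~p4 | p5) & ~(~p4 & p5) & ~p3) | (~~(p1 | (p4 & ~p5) | (~p4 & p5)) & p3)   [double negation]
≡ (~p1 & (~p4 | p5) & (~~p4 | ~p5) & ~p3) | (~~(p1 | (p4 & ~p5) | (~p4 & p5)) & p3)   [De Morgan]
≡ (~p1 & (~p4 | p5) & (p4 | ~p5) & ~p3) | (~~(p1 | (p4 & ~p5) | (~p4 & p5)) & p3)   [double negation]
≡ (~p1 & (~p4 | p5) & (p4 | ~p5) & ~p3) | ((p1 | (p4 & ~p5) | (~p4 & p5)) & p3)   [double negation]
≡ (~p1 & ~p4 & p4 & ~p3) | (~p1 & ~p4 & ~p5 & ~p3) | (~p1 & p5 & p4 & ~p3) | (~p1 & p5 & ~p5 & ~p3) | (p1 & p3) | (p4 & ~p5 & p3) | (~p4 & p5 & p3)   [distribute & over |]
≡ (~p1 & ~p4 & ~p5 & ~p3) | (~p1 & p5 & p4 & ~p3) | (p1 & p3) | (p4 & ~p5 & p3) | (~p4 & p5 & p3)   [simplify]

(~p1 & ~p4 & ~p5 & ~p3) | (~p1 & p5 & p4 & ~p3) | (p1 & p3) | (p4 & ~p5 & p3) | (~p4 & p5 & p3)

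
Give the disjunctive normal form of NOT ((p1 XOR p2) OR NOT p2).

NOT ((p1 XOR p2) OR NOT p2)
≡ NOT ((p1 AND NOT p2) OR (NOT p1 AND p2) OR NOT p2)   [expand XOR]
≡ NOT (p1 AND NOT p2) AND NOT (NOT p1 AND p2) AND NOT NOT p2   [De Morgan]
≡ (NOT p1 OR NOT NOT p2) AND NOT (NOT p1 AND p2) AND NOT NOT p2   [De Morgan]
≡ (NOT p1 OR p2) AND NOT (NOT p1 AND p2) AND NOT NOT p2   [double negation]
≡ (NOT p1 OR p2) AND (NOT NOT p1 OR NOT p2) AND NOT NOT p2   [De Morgan]
≡ (NOT p1 OR p2) AND (p1 OR NOT p2) AND NOT NOT p2   [double negation]
≡ (NOT p1 OR p2) AND (p1 OR NOT p2) AND p2   [double negation]
≡ (NOT p1 AND p1 AND p2) OR (NOT p1 AND NOT p2 AND p2) OR (p2 AND p1 AND p2) OR (p2 AND NOT p2 AND p2)   [distribute AND over OR]
≡ p2 AND p1   [simplify]

p2 AND p1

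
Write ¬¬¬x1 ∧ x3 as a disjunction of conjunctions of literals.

¬¬¬x1 ∧ x3
≡ ¬x1 ∧ x3   (double negation)

¬x1 ∧ x3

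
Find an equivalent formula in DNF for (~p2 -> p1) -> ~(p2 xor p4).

(~p2 & ~p1) | (~p2 & ~p4) | (p4 & p2)

(~p2 -> p1) -> ~(p2 xor p4)
≡ ~(~p2 -> p1) | ~(p2 xor p4)
≡ ~(~~p2 | p1) | ~(p2 xor p4)
≡ ~(~~p2 | p1) | ~((p2 & ~p4) | (~p2 & p4))
≡ (~~~p2 & ~p1) | ~((p2 & ~p4) | (~p2 & p4))
≡ (~p2 & ~p1) | ~((p2 & ~p4) | (~p2 & p4))
≡ (~p2 & ~p1) | (~(p2 & ~p4) & ~(~p2 & p4))
≡ (~p2 & ~p1) | ((~p2 | ~~p4) & ~(~p2 & p4))
≡ (~p2 & ~p1) | ((~p2 | p4) & ~(~p2 & p4))
≡ (~p2 & ~p1) | ((~p2 | p4) & (~~p2 | ~p4))
≡ (~p2 & ~p1) | ((~p2 | p4) & (p2 | ~p4))
≡ (~p2 & ~p1) | (~p2 & p2) | (~p2 & ~p4) | (p4 & p2) | (p4 & ~p4)
≡ (~p2 & ~p1) | (~p2 & ~p4) | (p4 & p2)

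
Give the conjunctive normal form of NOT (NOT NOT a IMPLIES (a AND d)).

a AND (NOT a OR NOT d)

NOT (NOT NOT a IMPLIES (a AND d))
⇔ NOT (NOT NOT NOT a OR (a AND d))
⇔ NOT NOT NOT NOT a AND NOT (a AND d)
⇔ NOT NOT a AND NOT (a AND d)
⇔ a AND NOT (a AND d)
⇔ a AND (NOT a OR NOT d)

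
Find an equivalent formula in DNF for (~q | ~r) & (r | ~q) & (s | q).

~q & s

(~q | ~r) & (r | ~q) & (s | q)
≡ (~q & r & s) | (~q & r & q) | (~q & ~q & s) | (~q & ~q & q) | (~r & r & s) | (~r & r & q) | (~r & ~q & s) | (~r & ~q & q)   [distribute & over |]
≡ ~q & s   [simplify]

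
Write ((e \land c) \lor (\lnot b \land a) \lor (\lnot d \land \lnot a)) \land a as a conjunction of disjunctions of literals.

((e \land c) \lor (\lnot b \land a) \lor (\lnot d \land \lnot a)) \land a
≡ (e \lor \lnot b \lor \lnot d) \land (e \lor \lnot b \lor \lnot a) \land (e \lor a \lor \lnot d) \land (e \lor a \lor \lnot a) \land (c \lor \lnot b \lor \lnot d) \land (c \lor \lnot b \lor \lnot a) \land (c \lor a \lor \lnot d) \land (c \lor a \lor \lnot a) \land a   [distribute \lor over \land]
≡ (e \lor \lnot b \lor \lnot d) \land (e \lor \lnot b \lor \lnot a) \land (c \lor \lnot b \lor \lnot d) \land (c \lor \lnot b \lor \lnot a) \land a   [simplify]

(e \lor \lnot b \lor \lnot d) \land (e \lor \lnot b \lor \lnot a) \land (c \lor \lnot b \lor \lnot d) \land (c \lor \lnot b \lor \lnot a) \land a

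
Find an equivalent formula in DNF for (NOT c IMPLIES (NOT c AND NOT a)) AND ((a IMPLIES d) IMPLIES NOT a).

(c AND a AND NOT d) OR (c AND NOT a) OR (NOT c AND NOT a)

(NOT c IMPLIES (NOT c AND NOT a)) AND ((a IMPLIES d) IMPLIES NOT a)
⇔ (NOT NOT c OR (NOT c AND NOT a)) AND ((a IMPLIES d) IMPLIES NOT a)   [eliminate IMPLIES]
⇔ (NOT NOT c OR (NOT c AND NOT a)) AND (NOT (a IMPLIES d) OR NOT a)   [eliminate IMPLIES]
⇔ (NOT NOT c OR (NOT c AND NOT a)) AND (NOT (NOT a OR d) OR NOT a)   [eliminate IMPLIES]
⇔ (c OR (NOT c AND NOT a)) AND (NOT (NOT a OR d) OR NOT a)   [double negation]
⇔ (c OR (NOT c AND NOT a)) AND ((NOT NOT a AND NOT d) OR NOT a)   [De Morgan]
⇔ (c OR (NOT c AND NOT a)) AND ((a AND NOT d) OR NOT a)   [double negation]
⇔ (c AND a AND NOT d) OR (c AND NOT a) OR (NOT c AND NOT a AND a AND NOT d) OR (NOT c AND NOT a AND NOT a)   [distribute AND over OR]
⇔ (c AND a AND NOT d) OR (c AND NOT a) OR (NOT c AND NOT a)   [simplify]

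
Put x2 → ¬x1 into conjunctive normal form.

¬x2 ∨ ¬x1

x2 → ¬x1
≡ ¬x2 ∨ ¬x1   [eliminate →]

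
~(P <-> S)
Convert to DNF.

~(P <-> S)
= ~((P -> S) & (S -> P))
= ~((~P | S) & (S -> P))
= ~((~P | S) & (~S | P))
= ~(~P | S) | ~(~S | P)
= (~~P & ~S) | ~(~S | P)
= (P & ~S) | ~(~S | P)
= (P & ~S) | (~~S & ~P)
= (P & ~S) | (S & ~P)

(P & ~S) | (S & ~P)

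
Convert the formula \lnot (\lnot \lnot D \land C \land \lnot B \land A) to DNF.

\lnot (\lnot \lnot D \land C \land \lnot B \land A)
≡ \lnot \lnot \lnot D \lor \lnot C \lor \lnot \lnot B \lor \lnot A   [De Morgan]
≡ \lnot D \lor \lnot C \lor \lnot \lnot B \lor \lnot A   [double negation]
≡ \lnot D \lor \lnot C \lor B \lor \lnot A   [double negation]

\lnot D \lor \lnot C \lor B \lor \lnot A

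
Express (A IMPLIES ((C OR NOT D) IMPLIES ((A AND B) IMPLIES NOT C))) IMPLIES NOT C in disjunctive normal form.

(A IMPLIES ((C OR NOT D) IMPLIES ((A AND B) IMPLIES NOT C))) IMPLIES NOT C
≡ NOT (A IMPLIES ((C OR NOT D) IMPLIES ((A AND B) IMPLIES NOT C))) OR NOT C   [eliminate IMPLIES]
≡ NOT (NOT A OR ((C OR NOT D) IMPLIES ((A AND B) IMPLIES NOT C))) OR NOT C   [eliminate IMPLIES]
≡ NOT (NOT A OR NOT (C OR NOT D) OR ((A AND B) IMPLIES NOT C)) OR NOT C   [eliminate IMPLIES]
≡ NOT (NOT A OR NOT (C OR NOT D) OR NOT (A AND B) OR NOT C) OR NOT C   [eliminate IMPLIES]
≡ (NOT NOT A AND NOT NOT (C OR NOT D) AND NOT NOT (A AND B) AND NOT NOT C) OR NOT C   [De Morgan]
≡ (A AND NOT NOT (C OR NOT D) AND NOT NOT (A AND B) AND NOT NOT C) OR NOT C   [double negation]
≡ (A AND (C OR NOT D) AND NOT NOT (A AND B) AND NOT NOT C) OR NOT C   [double negation]
≡ (A AND (C OR NOT D) AND A AND B AND NOT NOT C) OR NOT C   [double negation]
≡ (A AND (C OR NOT D) AND A AND B AND C) OR NOT C   [double negation]
≡ (A AND C AND A AND B AND C) OR (A AND NOT D AND A AND B AND C) OR NOT C   [distribute AND over OR]
≡ (A AND C AND B) OR NOT C   [simplify]

(A AND C AND B) OR NOT C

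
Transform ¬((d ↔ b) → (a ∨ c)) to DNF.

¬((d ↔ b) → (a ∨ c))
⇔ ¬(¬(d ↔ b) ∨ a ∨ c)   [eliminate →]
⇔ ¬(¬((d → b) ∧ (b → d)) ∨ a ∨ c)   [eliminate ↔]
⇔ ¬(¬((¬d ∨ b) ∧ (b → d)) ∨ a ∨ c)   [eliminate →]
⇔ ¬(¬((¬d ∨ b) ∧ (¬b ∨ d)) ∨ a ∨ c)   [eliminate →]
⇔ ¬¬((¬d ∨ b) ∧ (¬b ∨ d)) ∧ ¬a ∧ ¬c   [De Morgan]
⇔ (¬d ∨ b) ∧ (¬b ∨ d) ∧ ¬a ∧ ¬c   [double negation]
⇔ (¬d ∧ ¬b ∧ ¬a ∧ ¬c) ∨ (¬d ∧ d ∧ ¬a ∧ ¬c) ∨ (b ∧ ¬b ∧ ¬a ∧ ¬c) ∨ (b ∧ d ∧ ¬a ∧ ¬c)   [distribute ∧ over ∨]
⇔ (¬d ∧ ¬b ∧ ¬a ∧ ¬c) ∨ (b ∧ d ∧ ¬a ∧ ¬c)   [simplify]

(¬d ∧ ¬b ∧ ¬a ∧ ¬c) ∨ (b ∧ d ∧ ¬a ∧ ¬c)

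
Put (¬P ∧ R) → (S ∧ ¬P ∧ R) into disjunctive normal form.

P ∨ ¬R ∨ (S ∧ ¬P ∧ R)

(¬P ∧ R) → (S ∧ ¬P ∧ R)
⇔ ¬(¬P ∧ R) ∨ (S ∧ ¬P ∧ R)   [eliminate →]
⇔ ¬¬P ∨ ¬R ∨ (S ∧ ¬P ∧ R)   [De Morgan]
⇔ P ∨ ¬R ∨ (S ∧ ¬P ∧ R)   [double negation]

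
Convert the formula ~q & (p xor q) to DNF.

~q & p

~q & (p xor q)
⇔ ~q & ((p & ~q) | (~p & q))
⇔ (~q & p & ~q) | (~q & ~p & q)
⇔ ~q & p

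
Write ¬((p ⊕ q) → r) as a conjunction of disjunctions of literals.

¬((p ⊕ q) → r)
= ¬(¬(p ⊕ q) ∨ r)   (eliminate →)
= ¬(¬((p ∨ q) ∧ ¬(p ∧ q)) ∨ r)   (expand ⊕)
= ¬¬((p ∨ q) ∧ ¬(p ∧ q)) ∧ ¬r   (De Morgan)
= (p ∨ q) ∧ ¬(p ∧ q) ∧ ¬r   (double negation)
= (p ∨ q) ∧ (¬p ∨ ¬q) ∧ ¬r   (De Morgan)

(p ∨ q) ∧ (¬p ∨ ¬q) ∧ ¬r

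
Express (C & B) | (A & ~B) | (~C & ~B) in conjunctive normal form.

(C | ~B) & (B | A | ~C)

(C & B) | (A & ~B) | (~C & ~B)
⇔ (C | A | ~C) & (C | A | ~B) & (C | ~B | ~C) & (C | ~B | ~B) & (B | A | ~C) & (B | A | ~B) & (B | ~B | ~C) & (B | ~B | ~B)   [distribute | over &]
⇔ (C | ~B) & (B | A | ~C)   [simplify]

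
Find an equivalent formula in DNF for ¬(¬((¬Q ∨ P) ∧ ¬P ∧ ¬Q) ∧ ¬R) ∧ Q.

R ∧ Q

¬(¬((¬Q ∨ P) ∧ ¬P ∧ ¬Q) ∧ ¬R) ∧ Q
≡ (¬¬((¬Q ∨ P) ∧ ¬P ∧ ¬Q) ∨ ¬¬R) ∧ Q   [De Morgan]
≡ (((¬Q ∨ P) ∧ ¬P ∧ ¬Q) ∨ ¬¬R) ∧ Q   [double negation]
≡ (((¬Q ∨ P) ∧ ¬P ∧ ¬Q) ∨ R) ∧ Q   [double negation]
≡ (¬Q ∧ ¬P ∧ ¬Q ∧ Q) ∨ (P ∧ ¬P ∧ ¬Q ∧ Q) ∨ (R ∧ Q)   [distribute ∧ over ∨]
≡ R ∧ Q   [simplify]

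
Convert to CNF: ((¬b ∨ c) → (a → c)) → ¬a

((¬b ∨ c) → (a → c)) → ¬a
≡ ¬((¬b ∨ c) → (a → c)) ∨ ¬a   (eliminate →)
≡ ¬(¬(¬b ∨ c) ∨ (a → c)) ∨ ¬a   (eliminate →)
≡ ¬(¬(¬b ∨ c) ∨ ¬a ∨ c) ∨ ¬a   (eliminate →)
≡ (¬¬(¬b ∨ c) ∧ ¬¬a ∧ ¬c) ∨ ¬a   (De Morgan)
≡ ((¬b ∨ c) ∧ ¬¬a ∧ ¬c) ∨ ¬a   (double negation)
≡ ((¬b ∨ c) ∧ a ∧ ¬c) ∨ ¬a   (double negation)
≡ (¬b ∨ c ∨ ¬a) ∧ (a ∨ ¬a) ∧ (¬c ∨ ¬a)   (distribute ∨ over ∧)
≡ (¬b ∨ c ∨ ¬a) ∧ (¬c ∨ ¬a)   (simplify)

(¬b ∨ c ∨ ¬a) ∧ (¬c ∨ ¬a)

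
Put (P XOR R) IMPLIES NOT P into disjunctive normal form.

(R AND P) OR NOT P

(P XOR R) IMPLIES NOT P
≡ NOT (P XOR R) OR NOT P   [eliminate IMPLIES]
≡ NOT ((P AND NOT R) OR (NOT P AND R)) OR NOT P   [expand XOR]
≡ (NOT (P AND NOT R) AND NOT (NOT P AND R)) OR NOT P   [De Morgan]
≡ ((NOT P OR NOT NOT R) AND NOT (NOT P AND R)) OR NOT P   [De Morgan]
≡ ((NOT P OR R) AND NOT (NOT P AND R)) OR NOT P   [double negation]
≡ ((NOT P OR R) AND (NOT NOT P OR NOT R)) OR NOT P   [De Morgan]
≡ ((NOT P OR R) AND (P OR NOT R)) OR NOT P   [double negation]
≡ (NOT P AND P) OR (NOT P AND NOT R) OR (R AND P) OR (R AND NOT R) OR NOT P   [distribute AND over OR]
≡ (R AND P) OR NOT P   [simplify]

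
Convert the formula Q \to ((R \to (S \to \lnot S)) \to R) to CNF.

\lnot Q \lor R

Q \to ((R \to (S \to \lnot S)) \to R)
= \lnot Q \lor ((R \to (S \to \lnot S)) \to R)   — eliminate \to
= \lnot Q \lor \lnot (R \to (S \to \lnot S)) \lor R   — eliminate \to
= \lnot Q \lor \lnot (\lnot R \lor (S \to \lnot S)) \lor R   — eliminate \to
= \lnot Q \lor \lnot (\lnot R \lor \lnot S \lor \lnot S) \lor R   — eliminate \to
= \lnot Q \lor (\lnot \lnot R \land \lnot \lnot S \land \lnot \lnot S) \lor R   — De Morgan
= \lnot Q \lor (R \land \lnot \lnot S \land \lnot \lnot S) \lor R   — double negation
= \lnot Q \lor (R \land S \land \lnot \lnot S) \lor R   — double negation
= \lnot Q \lor (R \land S \land S) \lor R   — double negation
= (\lnot Q \lor R \lor R) \land (\lnot Q \lor S \lor R) \land (\lnot Q \lor S \lor R)   — distribute \lor over \land
= \lnot Q \lor R   — simplify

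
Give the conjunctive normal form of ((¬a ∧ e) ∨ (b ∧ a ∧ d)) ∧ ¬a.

((¬a ∧ e) ∨ (b ∧ a ∧ d)) ∧ ¬a
≡ (¬a ∨ b) ∧ (¬a ∨ a) ∧ (¬a ∨ d) ∧ (e ∨ b) ∧ (e ∨ a) ∧ (e ∨ d) ∧ ¬a
≡ (e ∨ b) ∧ (e ∨ a) ∧ (e ∨ d) ∧ ¬a

(e ∨ b) ∧ (e ∨ a) ∧ (e ∨ d) ∧ ¬a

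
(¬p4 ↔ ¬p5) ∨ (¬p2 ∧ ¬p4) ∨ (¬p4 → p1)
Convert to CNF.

(¬p4 ↔ ¬p5) ∨ (¬p2 ∧ ¬p4) ∨ (¬p4 → p1)
⇔ ((¬p4 → ¬p5) ∧ (¬p5 → ¬p4)) ∨ (¬p2 ∧ ¬p4) ∨ (¬p4 → p1)   [eliminate ↔]
⇔ ((¬¬p4 ∨ ¬p5) ∧ (¬p5 → ¬p4)) ∨ (¬p2 ∧ ¬p4) ∨ (¬p4 → p1)   [eliminate →]
⇔ ((¬¬p4 ∨ ¬p5) ∧ (¬¬p5 ∨ ¬p4)) ∨ (¬p2 ∧ ¬p4) ∨ (¬p4 → p1)   [eliminate →]
⇔ ((¬¬p4 ∨ ¬p5) ∧ (¬¬p5 ∨ ¬p4)) ∨ (¬p2 ∧ ¬p4) ∨ ¬¬p4 ∨ p1   [eliminate →]
⇔ ((p4 ∨ ¬p5) ∧ (¬¬p5 ∨ ¬p4)) ∨ (¬p2 ∧ ¬p4) ∨ ¬¬p4 ∨ p1   [double negation]
⇔ ((p4 ∨ ¬p5) ∧ (p5 ∨ ¬p4)) ∨ (¬p2 ∧ ¬p4) ∨ ¬¬p4 ∨ p1   [double negation]
⇔ ((p4 ∨ ¬p5) ∧ (p5 ∨ ¬p4)) ∨ (¬p2 ∧ ¬p4) ∨ p4 ∨ p1   [double negation]
⇔ (p4 ∨ ¬p5 ∨ ¬p2 ∨ p4 ∨ p1) ∧ (p4 ∨ ¬p5 ∨ ¬p4 ∨ p4 ∨ p1) ∧ (p5 ∨ ¬p4 ∨ ¬p2 ∨ p4 ∨ p1) ∧ (p5 ∨ ¬p4 ∨ ¬p4 ∨ p4 ∨ p1)   [distribute ∨ over ∧]
⇔ p4 ∨ ¬p5 ∨ ¬p2 ∨ p1   [simplify]

p4 ∨ ¬p5 ∨ ¬p2 ∨ p1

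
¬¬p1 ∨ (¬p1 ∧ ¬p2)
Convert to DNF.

p1 ∨ (¬p1 ∧ ¬p2)

¬¬p1 ∨ (¬p1 ∧ ¬p2)
≡ p1 ∨ (¬p1 ∧ ¬p2)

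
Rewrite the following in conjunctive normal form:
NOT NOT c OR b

NOT NOT c OR b
⇔ c OR b   — double negation

c OR b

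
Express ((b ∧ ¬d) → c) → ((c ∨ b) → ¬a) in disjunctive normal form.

((b ∧ ¬d) → c) → ((c ∨ b) → ¬a)
⇔ ¬((b ∧ ¬d) → c) ∨ ((c ∨ b) → ¬a)   (eliminate →)
⇔ ¬(¬(b ∧ ¬d) ∨ c) ∨ ((c ∨ b) → ¬a)   (eliminate →)
⇔ ¬(¬(b ∧ ¬d) ∨ c) ∨ ¬(c ∨ b) ∨ ¬a   (eliminate →)
⇔ (¬¬(b ∧ ¬d) ∧ ¬c) ∨ ¬(c ∨ b) ∨ ¬a   (De Morgan)
⇔ (b ∧ ¬d ∧ ¬c) ∨ ¬(c ∨ b) ∨ ¬a   (double negation)
⇔ (b ∧ ¬d ∧ ¬c) ∨ (¬c ∧ ¬b) ∨ ¬a   (De Morgan)

(b ∧ ¬d ∧ ¬c) ∨ (¬c ∧ ¬b) ∨ ¬a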